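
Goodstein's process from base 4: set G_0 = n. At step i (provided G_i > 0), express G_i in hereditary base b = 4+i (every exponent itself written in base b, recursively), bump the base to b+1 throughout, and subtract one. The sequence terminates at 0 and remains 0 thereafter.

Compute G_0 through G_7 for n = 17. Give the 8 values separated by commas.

17, 25, 35, 39, 43, 47, 51, 55

G_0=17  [base 4] 4^2 + 1  →[4↦5]→  5^2 + 1 = 26  −1 ⇒ G_1=25
G_1=25  [base 5] 5^2  →[5↦6]→  6^2 = 36  −1 ⇒ G_2=35
G_2=35  [base 6] 5·6 + 5  →[6↦7]→  5·7 + 5 = 40  −1 ⇒ G_3=39
G_3=39  [base 7] 5·7 + 4  →[7↦8]→  5·8 + 4 = 44  −1 ⇒ G_4=43
G_4=43  [base 8] 5·8 + 3  →[8↦9]→  5·9 + 3 = 48  −1 ⇒ G_5=47
G_5=47  [base 9] 5·9 + 2  →[9↦10]→  5·10 + 2 = 52  −1 ⇒ G_6=51
G_6=51  [base 10] 5·10 + 1  →[10↦11]→  5·11 + 1 = 56  −1 ⇒ G_7=55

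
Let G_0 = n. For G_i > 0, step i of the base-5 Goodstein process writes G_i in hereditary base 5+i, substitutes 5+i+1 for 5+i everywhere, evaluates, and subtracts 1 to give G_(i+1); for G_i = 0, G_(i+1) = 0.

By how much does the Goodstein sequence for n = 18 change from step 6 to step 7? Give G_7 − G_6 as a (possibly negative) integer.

(0) 18|_5 = 3·5 + 3 ↦ 3·6 + 3|_6 = 21 ⇒ 20
(1) 20|_6 = 3·6 + 2 ↦ 3·7 + 2|_7 = 23 ⇒ 22
(2) 22|_7 = 3·7 + 1 ↦ 3·8 + 1|_8 = 25 ⇒ 24
(3) 24|_8 = 3·8 ↦ 3·9|_9 = 27 ⇒ 26
(4) 26|_9 = 2·9 + 8 ↦ 2·10 + 8|_10 = 28 ⇒ 27
(5) 27|_10 = 2·10 + 7 ↦ 2·11 + 7|_11 = 29 ⇒ 28
(6) 28|_11 = 2·11 + 6 ↦ 2·12 + 6|_12 = 30 ⇒ 29

1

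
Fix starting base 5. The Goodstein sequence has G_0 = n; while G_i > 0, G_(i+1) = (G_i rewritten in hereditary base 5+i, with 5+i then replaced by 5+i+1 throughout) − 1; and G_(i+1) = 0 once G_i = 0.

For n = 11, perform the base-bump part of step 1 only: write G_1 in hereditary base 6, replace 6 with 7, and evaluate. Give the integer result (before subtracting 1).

[0] 11 ≡ 2·5 + 1 (base 5). Lift 6: 13. −1: 12.
[1] 12 ≡ 2·6 (base 6). Lift 7: 14. −1: 13.

14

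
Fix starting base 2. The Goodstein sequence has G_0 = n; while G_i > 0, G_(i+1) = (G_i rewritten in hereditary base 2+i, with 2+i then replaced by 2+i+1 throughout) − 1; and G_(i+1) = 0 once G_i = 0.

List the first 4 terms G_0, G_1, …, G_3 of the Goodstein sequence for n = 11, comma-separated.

11 —HB2→ 2^(2 + 1) + 2 + 1 —bump→ 3^(3 + 1) + 3 + 1 = 85 —(−1)→ 84
84 —HB3→ 3^(3 + 1) + 3 —bump→ 4^(4 + 1) + 4 = 1028 —(−1)→ 1027
1027 —HB4→ 4^(4 + 1) + 3 —bump→ 5^(5 + 1) + 3 = 15628 —(−1)→ 15627

11, 84, 1027, 15627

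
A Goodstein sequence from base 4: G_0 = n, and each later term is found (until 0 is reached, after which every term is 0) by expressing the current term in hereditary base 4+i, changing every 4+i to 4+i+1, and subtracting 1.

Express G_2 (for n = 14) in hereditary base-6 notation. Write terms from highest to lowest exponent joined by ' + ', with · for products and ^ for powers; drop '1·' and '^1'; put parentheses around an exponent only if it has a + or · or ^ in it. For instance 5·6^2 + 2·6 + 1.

14 —HB4→ 3·4 + 2 —bump→ 3·5 + 2 = 17 —(−1)→ 16
16 —HB5→ 3·5 + 1 —bump→ 3·6 + 1 = 19 —(−1)→ 18

3·6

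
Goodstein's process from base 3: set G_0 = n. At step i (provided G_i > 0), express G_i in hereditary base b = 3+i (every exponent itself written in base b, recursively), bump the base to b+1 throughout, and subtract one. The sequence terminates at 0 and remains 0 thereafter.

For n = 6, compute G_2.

[0] 6 ≡ 2·3 (base 3). Lift 4: 8. −1: 7.
[1] 7 ≡ 4 + 3 (base 4). Lift 5: 8. −1: 7.
[2] 7 ≡ 5 + 2 (base 5). Lift 6: 8. −1: 7.

7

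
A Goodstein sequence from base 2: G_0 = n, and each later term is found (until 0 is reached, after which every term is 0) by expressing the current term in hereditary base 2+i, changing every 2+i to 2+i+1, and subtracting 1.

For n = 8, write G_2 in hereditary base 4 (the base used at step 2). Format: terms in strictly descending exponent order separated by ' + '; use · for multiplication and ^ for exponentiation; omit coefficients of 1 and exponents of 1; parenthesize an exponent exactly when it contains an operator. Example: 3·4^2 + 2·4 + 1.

i=0: 8 = 2^(2 + 1) (b=2); 2→3: 3^(3 + 1) = 81; 81−1 = 80
i=1: 80 = 2·3^3 + 2·3^2 + 2·3 + 2 (b=3); 3→4: 2·4^4 + 2·4^2 + 2·4 + 2 = 554; 554−1 = 553
i=2: 553 = 2·4^4 + 2·4^2 + 2·4 + 1 (b=4); 4→5: 2·5^5 + 2·5^2 + 2·5 + 1 = 6311; 6311−1 = 6310

2·4^4 + 2·4^2 + 2·4 + 1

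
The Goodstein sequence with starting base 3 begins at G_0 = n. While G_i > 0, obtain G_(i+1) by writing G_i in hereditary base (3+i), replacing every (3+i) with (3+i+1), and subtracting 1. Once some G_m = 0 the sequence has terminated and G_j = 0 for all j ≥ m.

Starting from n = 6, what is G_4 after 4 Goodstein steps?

base 3: 6 = 2·3; at 4: 2·4 = 8; next = 7
base 4: 7 = 4 + 3; at 5: 5 + 3 = 8; next = 7
base 5: 7 = 5 + 2; at 6: 6 + 2 = 8; next = 7
base 6: 7 = 6 + 1; at 7: 7 + 1 = 8; next = 7
base 7: 7 = 7; at 8: 8 = 8; next = 7

7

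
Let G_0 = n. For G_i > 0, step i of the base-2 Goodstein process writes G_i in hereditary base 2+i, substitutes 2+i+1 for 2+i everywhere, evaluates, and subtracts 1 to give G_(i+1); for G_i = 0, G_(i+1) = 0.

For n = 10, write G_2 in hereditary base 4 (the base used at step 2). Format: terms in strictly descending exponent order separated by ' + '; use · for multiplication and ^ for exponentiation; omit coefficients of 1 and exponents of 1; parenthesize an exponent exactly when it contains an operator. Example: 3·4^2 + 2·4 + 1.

4^(4 + 1) + 1

i=0: 10 = 2^(2 + 1) + 2 (b=2); 2→3: 3^(3 + 1) + 3 = 84; 84−1 = 83
i=1: 83 = 3^(3 + 1) + 2 (b=3); 3→4: 4^(4 + 1) + 2 = 1026; 1026−1 = 1025
i=2: 1025 = 4^(4 + 1) + 1 (b=4); 4→5: 5^(5 + 1) + 1 = 15626; 15626−1 = 15625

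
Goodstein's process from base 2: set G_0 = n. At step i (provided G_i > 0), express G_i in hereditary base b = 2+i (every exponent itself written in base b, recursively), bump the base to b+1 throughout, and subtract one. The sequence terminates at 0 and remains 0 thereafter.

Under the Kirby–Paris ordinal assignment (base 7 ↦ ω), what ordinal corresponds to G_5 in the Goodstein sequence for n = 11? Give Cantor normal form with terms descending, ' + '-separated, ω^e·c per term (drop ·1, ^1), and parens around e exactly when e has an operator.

ω^(ω + 1)

(0) 11|_2 = 2^(2 + 1) + 2 + 1 ↦ 3^(3 + 1) + 3 + 1|_3 = 85 ⇒ 84
(1) 84|_3 = 3^(3 + 1) + 3 ↦ 4^(4 + 1) + 4|_4 = 1028 ⇒ 1027
(2) 1027|_4 = 4^(4 + 1) + 3 ↦ 5^(5 + 1) + 3|_5 = 15628 ⇒ 15627
(3) 15627|_5 = 5^(5 + 1) + 2 ↦ 6^(6 + 1) + 2|_6 = 279938 ⇒ 279937
(4) 279937|_6 = 6^(6 + 1) + 1 ↦ 7^(7 + 1) + 1|_7 = 5764802 ⇒ 5764801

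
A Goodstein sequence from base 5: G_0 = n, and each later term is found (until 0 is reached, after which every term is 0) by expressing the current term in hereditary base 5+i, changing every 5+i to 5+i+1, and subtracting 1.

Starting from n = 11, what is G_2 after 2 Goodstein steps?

(0) 11|_5 = 2·5 + 1 ↦ 2·6 + 1|_6 = 13 ⇒ 12
(1) 12|_6 = 2·6 ↦ 2·7|_7 = 14 ⇒ 13
(2) 13|_7 = 7 + 6 ↦ 8 + 6|_8 = 14 ⇒ 13

13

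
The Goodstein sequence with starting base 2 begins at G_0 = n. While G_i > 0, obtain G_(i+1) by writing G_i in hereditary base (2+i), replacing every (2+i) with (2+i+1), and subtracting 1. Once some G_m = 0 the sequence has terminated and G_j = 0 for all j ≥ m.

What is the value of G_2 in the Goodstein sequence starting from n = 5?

step 0: 5 = 2^2 + 1; sub 3 for 2: 3^3 + 1; = 28; G_1 = 28−1 = 27
step 1: 27 = 3^3; sub 4 for 3: 4^4; = 256; G_2 = 256−1 = 255
step 2: 255 = 3·4^3 + 3·4^2 + 3·4 + 3; sub 5 for 4: 3·5^3 + 3·5^2 + 3·5 + 3; = 468; G_3 = 468−1 = 467

255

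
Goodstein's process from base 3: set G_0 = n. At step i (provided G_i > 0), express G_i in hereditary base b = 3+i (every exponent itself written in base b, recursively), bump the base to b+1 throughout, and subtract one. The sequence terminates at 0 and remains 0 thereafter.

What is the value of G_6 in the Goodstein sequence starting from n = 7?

9

G_0 = 7. HB_3(7) = 2·3 + 1. Bump = 9. G_1 = 8.
G_1 = 8. HB_4(8) = 2·4. Bump = 10. G_2 = 9.
G_2 = 9. HB_5(9) = 5 + 4. Bump = 10. G_3 = 9.
G_3 = 9. HB_6(9) = 6 + 3. Bump = 10. G_4 = 9.
G_4 = 9. HB_7(9) = 7 + 2. Bump = 10. G_5 = 9.
G_5 = 9. HB_8(9) = 8 + 1. Bump = 10. G_6 = 9.
G_6 = 9. HB_9(9) = 9. Bump = 10. G_7 = 9.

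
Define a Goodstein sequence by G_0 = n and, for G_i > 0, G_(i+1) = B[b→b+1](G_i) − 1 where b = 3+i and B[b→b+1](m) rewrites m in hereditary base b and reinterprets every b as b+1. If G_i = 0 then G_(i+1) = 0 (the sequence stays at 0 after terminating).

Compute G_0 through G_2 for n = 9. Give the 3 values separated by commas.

9, 15, 17

[0] 9 ≡ 3^2 (base 3). Lift 4: 16. −1: 15.
[1] 15 ≡ 3·4 + 3 (base 4). Lift 5: 18. −1: 17.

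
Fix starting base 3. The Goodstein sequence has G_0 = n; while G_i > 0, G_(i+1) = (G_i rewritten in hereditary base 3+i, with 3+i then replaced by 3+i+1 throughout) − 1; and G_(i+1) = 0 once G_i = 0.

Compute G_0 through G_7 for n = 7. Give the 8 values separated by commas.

7, 8, 9, 9, 9, 9, 9, 9

G_0=7  [base 3] 2·3 + 1  →[3↦4]→  2·4 + 1 = 9  −1 ⇒ G_1=8
G_1=8  [base 4] 2·4  →[4↦5]→  2·5 = 10  −1 ⇒ G_2=9
G_2=9  [base 5] 5 + 4  →[5↦6]→  6 + 4 = 10  −1 ⇒ G_3=9
G_3=9  [base 6] 6 + 3  →[6↦7]→  7 + 3 = 10  −1 ⇒ G_4=9
G_4=9  [base 7] 7 + 2  →[7↦8]→  8 + 2 = 10  −1 ⇒ G_5=9
G_5=9  [base 8] 8 + 1  →[8↦9]→  9 + 1 = 10  −1 ⇒ G_6=9
G_6=9  [base 9] 9  →[9↦10]→  10 = 10  −1 ⇒ G_7=9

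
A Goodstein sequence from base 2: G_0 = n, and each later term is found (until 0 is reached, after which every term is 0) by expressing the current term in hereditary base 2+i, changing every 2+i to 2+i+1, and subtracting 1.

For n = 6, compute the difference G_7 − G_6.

144904

base 2: 6 = 2^2 + 2; at 3: 3^3 + 3 = 30; next = 29
base 3: 29 = 3^3 + 2; at 4: 4^4 + 2 = 258; next = 257
base 4: 257 = 4^4 + 1; at 5: 5^5 + 1 = 3126; next = 3125
base 5: 3125 = 5^5; at 6: 6^6 = 46656; next = 46655
base 6: 46655 = 5·6^5 + 5·6^4 + 5·6^3 + 5·6^2 + 5·6 + 5; at 7: 5·7^5 + 5·7^4 + 5·7^3 + 5·7^2 + 5·7 + 5 = 98040; next = 98039
base 7: 98039 = 5·7^5 + 5·7^4 + 5·7^3 + 5·7^2 + 5·7 + 4; at 8: 5·8^5 + 5·8^4 + 5·8^3 + 5·8^2 + 5·8 + 4 = 187244; next = 187243
base 8: 187243 = 5·8^5 + 5·8^4 + 5·8^3 + 5·8^2 + 5·8 + 3; at 9: 5·9^5 + 5·9^4 + 5·9^3 + 5·9^2 + 5·9 + 3 = 332148; next = 332147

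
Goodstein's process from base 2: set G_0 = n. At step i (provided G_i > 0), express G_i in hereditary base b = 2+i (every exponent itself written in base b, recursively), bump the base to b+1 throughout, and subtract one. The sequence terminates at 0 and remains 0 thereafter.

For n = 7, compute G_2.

7 —HB2→ 2^2 + 2 + 1 —bump→ 3^3 + 3 + 1 = 31 —(−1)→ 30
30 —HB3→ 3^3 + 3 —bump→ 4^4 + 4 = 260 —(−1)→ 259
259 —HB4→ 4^4 + 3 —bump→ 5^5 + 3 = 3128 —(−1)→ 3127

259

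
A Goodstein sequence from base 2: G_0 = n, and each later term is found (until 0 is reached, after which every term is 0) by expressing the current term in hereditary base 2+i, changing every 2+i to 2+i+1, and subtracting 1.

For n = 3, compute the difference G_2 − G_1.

0

[0] 3 ≡ 2 + 1 (base 2). Lift 3: 4. −1: 3.
[1] 3 ≡ 3 (base 3). Lift 4: 4. −1: 3.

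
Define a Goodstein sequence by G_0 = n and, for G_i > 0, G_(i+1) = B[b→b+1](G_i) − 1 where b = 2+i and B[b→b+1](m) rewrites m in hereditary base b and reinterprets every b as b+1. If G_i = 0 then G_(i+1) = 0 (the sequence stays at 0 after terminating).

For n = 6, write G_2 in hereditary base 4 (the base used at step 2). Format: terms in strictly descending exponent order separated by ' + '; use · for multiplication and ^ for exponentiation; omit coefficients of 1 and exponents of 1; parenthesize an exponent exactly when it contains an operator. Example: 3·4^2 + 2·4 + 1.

4^4 + 1

[0] 6 ≡ 2^2 + 2 (base 2). Lift 3: 30. −1: 29.
[1] 29 ≡ 3^3 + 2 (base 3). Lift 4: 258. −1: 257.
[2] 257 ≡ 4^4 + 1 (base 4). Lift 5: 3126. −1: 3125.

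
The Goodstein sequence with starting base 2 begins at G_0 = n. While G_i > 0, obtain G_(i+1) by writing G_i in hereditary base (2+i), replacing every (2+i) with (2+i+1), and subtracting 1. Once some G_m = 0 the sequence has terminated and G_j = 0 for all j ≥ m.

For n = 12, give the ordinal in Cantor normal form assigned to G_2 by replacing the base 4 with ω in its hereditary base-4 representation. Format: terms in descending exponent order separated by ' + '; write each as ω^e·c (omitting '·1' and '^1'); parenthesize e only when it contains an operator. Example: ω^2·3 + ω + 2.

(0) 12|_2 = 2^(2 + 1) + 2^2 ↦ 3^(3 + 1) + 3^3|_3 = 108 ⇒ 107
(1) 107|_3 = 3^(3 + 1) + 2·3^2 + 2·3 + 2 ↦ 4^(4 + 1) + 2·4^2 + 2·4 + 2|_4 = 1066 ⇒ 1065

ω^(ω + 1) + ω^2·2 + ω·2 + 1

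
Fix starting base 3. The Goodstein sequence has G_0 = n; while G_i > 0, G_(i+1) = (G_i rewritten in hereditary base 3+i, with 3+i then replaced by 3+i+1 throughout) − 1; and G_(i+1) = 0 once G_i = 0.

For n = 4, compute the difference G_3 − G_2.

-1

(0) 4|_3 = 3 + 1 ↦ 4 + 1|_4 = 5 ⇒ 4
(1) 4|_4 = 4 ↦ 5|_5 = 5 ⇒ 4
(2) 4|_5 = 4 ↦ 4|_6 = 4 ⇒ 3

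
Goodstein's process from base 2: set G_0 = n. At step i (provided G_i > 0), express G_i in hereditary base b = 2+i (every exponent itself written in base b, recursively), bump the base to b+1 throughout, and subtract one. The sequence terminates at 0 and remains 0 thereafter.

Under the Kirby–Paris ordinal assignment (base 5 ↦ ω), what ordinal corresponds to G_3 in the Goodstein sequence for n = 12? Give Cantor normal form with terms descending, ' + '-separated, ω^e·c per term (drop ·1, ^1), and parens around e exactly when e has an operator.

12 —HB2→ 2^(2 + 1) + 2^2 —bump→ 3^(3 + 1) + 3^3 = 108 —(−1)→ 107
107 —HB3→ 3^(3 + 1) + 2·3^2 + 2·3 + 2 —bump→ 4^(4 + 1) + 2·4^2 + 2·4 + 2 = 1066 —(−1)→ 1065
1065 —HB4→ 4^(4 + 1) + 2·4^2 + 2·4 + 1 —bump→ 5^(5 + 1) + 2·5^2 + 2·5 + 1 = 15686 —(−1)→ 15685
15685 —HB5→ 5^(5 + 1) + 2·5^2 + 2·5 —bump→ 6^(6 + 1) + 2·6^2 + 2·6 = 280020 —(−1)→ 280019

ω^(ω + 1) + ω^2·2 + ω·2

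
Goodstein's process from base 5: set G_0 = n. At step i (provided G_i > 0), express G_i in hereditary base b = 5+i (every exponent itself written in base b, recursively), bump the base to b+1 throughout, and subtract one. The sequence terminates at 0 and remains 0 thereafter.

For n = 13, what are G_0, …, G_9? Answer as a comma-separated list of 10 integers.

13, 14, 15, 16, 17, 17, 17, 17, 17, 17

G_0=13  [base 5] 2·5 + 3  →[5↦6]→  2·6 + 3 = 15  −1 ⇒ G_1=14
G_1=14  [base 6] 2·6 + 2  →[6↦7]→  2·7 + 2 = 16  −1 ⇒ G_2=15
G_2=15  [base 7] 2·7 + 1  →[7↦8]→  2·8 + 1 = 17  −1 ⇒ G_3=16
G_3=16  [base 8] 2·8  →[8↦9]→  2·9 = 18  −1 ⇒ G_4=17
G_4=17  [base 9] 9 + 8  →[9↦10]→  10 + 8 = 18  −1 ⇒ G_5=17
G_5=17  [base 10] 10 + 7  →[10↦11]→  11 + 7 = 18  −1 ⇒ G_6=17
G_6=17  [base 11] 11 + 6  →[11↦12]→  12 + 6 = 18  −1 ⇒ G_7=17
G_7=17  [base 12] 12 + 5  →[12↦13]→  13 + 5 = 18  −1 ⇒ G_8=17
G_8=17  [base 13] 13 + 4  →[13↦14]→  14 + 4 = 18  −1 ⇒ G_9=17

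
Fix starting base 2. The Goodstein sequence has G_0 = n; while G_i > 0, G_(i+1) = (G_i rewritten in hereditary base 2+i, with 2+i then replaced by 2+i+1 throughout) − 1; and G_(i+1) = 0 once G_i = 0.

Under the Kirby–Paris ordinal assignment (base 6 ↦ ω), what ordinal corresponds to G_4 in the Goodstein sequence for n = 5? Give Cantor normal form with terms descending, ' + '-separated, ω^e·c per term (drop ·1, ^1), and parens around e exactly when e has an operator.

ω^3·3 + ω^2·3 + ω·3 + 1

G_0=5  [base 2] 2^2 + 1  →[2↦3]→  3^3 + 1 = 28  −1 ⇒ G_1=27
G_1=27  [base 3] 3^3  →[3↦4]→  4^4 = 256  −1 ⇒ G_2=255
G_2=255  [base 4] 3·4^3 + 3·4^2 + 3·4 + 3  →[4↦5]→  3·5^3 + 3·5^2 + 3·5 + 3 = 468  −1 ⇒ G_3=467
G_3=467  [base 5] 3·5^3 + 3·5^2 + 3·5 + 2  →[5↦6]→  3·6^3 + 3·6^2 + 3·6 + 2 = 776  −1 ⇒ G_4=775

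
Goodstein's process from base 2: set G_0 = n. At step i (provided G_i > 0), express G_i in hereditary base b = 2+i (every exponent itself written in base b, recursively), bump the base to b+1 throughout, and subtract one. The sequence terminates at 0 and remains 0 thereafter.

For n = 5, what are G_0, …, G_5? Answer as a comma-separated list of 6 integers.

[0] 5 ≡ 2^2 + 1 (base 2). Lift 3: 28. −1: 27.
[1] 27 ≡ 3^3 (base 3). Lift 4: 256. −1: 255.
[2] 255 ≡ 3·4^3 + 3·4^2 + 3·4 + 3 (base 4). Lift 5: 468. −1: 467.
[3] 467 ≡ 3·5^3 + 3·5^2 + 3·5 + 2 (base 5). Lift 6: 776. −1: 775.
[4] 775 ≡ 3·6^3 + 3·6^2 + 3·6 + 1 (base 6). Lift 7: 1198. −1: 1197.

5, 27, 255, 467, 775, 1197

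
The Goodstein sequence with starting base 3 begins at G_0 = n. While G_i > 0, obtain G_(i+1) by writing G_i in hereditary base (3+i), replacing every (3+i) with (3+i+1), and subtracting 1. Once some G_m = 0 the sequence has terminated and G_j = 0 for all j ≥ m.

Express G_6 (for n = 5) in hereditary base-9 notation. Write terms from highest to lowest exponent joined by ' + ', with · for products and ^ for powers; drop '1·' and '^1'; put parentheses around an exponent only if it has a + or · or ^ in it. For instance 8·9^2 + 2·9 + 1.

(0) 5|_3 = 3 + 2 ↦ 4 + 2|_4 = 6 ⇒ 5
(1) 5|_4 = 4 + 1 ↦ 5 + 1|_5 = 6 ⇒ 5
(2) 5|_5 = 5 ↦ 6|_6 = 6 ⇒ 5
(3) 5|_6 = 5 ↦ 5|_7 = 5 ⇒ 4
(4) 4|_7 = 4 ↦ 4|_8 = 4 ⇒ 3
(5) 3|_8 = 3 ↦ 3|_9 = 3 ⇒ 2
(6) 2|_9 = 2 ↦ 2|_10 = 2 ⇒ 1

2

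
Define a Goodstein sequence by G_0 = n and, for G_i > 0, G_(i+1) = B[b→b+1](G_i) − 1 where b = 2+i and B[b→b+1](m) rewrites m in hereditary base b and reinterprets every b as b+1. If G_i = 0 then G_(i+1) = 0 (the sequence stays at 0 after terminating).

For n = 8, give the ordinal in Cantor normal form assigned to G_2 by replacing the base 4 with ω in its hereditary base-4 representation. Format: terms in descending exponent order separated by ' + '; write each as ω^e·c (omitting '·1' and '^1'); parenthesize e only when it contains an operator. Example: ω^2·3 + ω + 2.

ω^ω·2 + ω^2·2 + ω·2 + 1

8 —HB2→ 2^(2 + 1) —bump→ 3^(3 + 1) = 81 —(−1)→ 80
80 —HB3→ 2·3^3 + 2·3^2 + 2·3 + 2 —bump→ 2·4^4 + 2·4^2 + 2·4 + 2 = 554 —(−1)→ 553
553 —HB4→ 2·4^4 + 2·4^2 + 2·4 + 1 —bump→ 2·5^5 + 2·5^2 + 2·5 + 1 = 6311 —(−1)→ 6310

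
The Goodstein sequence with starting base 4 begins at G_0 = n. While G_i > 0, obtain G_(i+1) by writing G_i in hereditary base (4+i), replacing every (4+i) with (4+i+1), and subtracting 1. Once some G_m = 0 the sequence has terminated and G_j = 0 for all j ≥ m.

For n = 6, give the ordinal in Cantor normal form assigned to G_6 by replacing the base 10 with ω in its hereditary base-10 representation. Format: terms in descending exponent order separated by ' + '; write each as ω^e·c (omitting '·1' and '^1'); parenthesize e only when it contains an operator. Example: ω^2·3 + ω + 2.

base 4: 6 = 4 + 2; at 5: 5 + 2 = 7; next = 6
base 5: 6 = 5 + 1; at 6: 6 + 1 = 7; next = 6
base 6: 6 = 6; at 7: 7 = 7; next = 6
base 7: 6 = 6; at 8: 6 = 6; next = 5
base 8: 5 = 5; at 9: 5 = 5; next = 4
base 9: 4 = 4; at 10: 4 = 4; next = 3
base 10: 3 = 3; at 11: 3 = 3; next = 2

3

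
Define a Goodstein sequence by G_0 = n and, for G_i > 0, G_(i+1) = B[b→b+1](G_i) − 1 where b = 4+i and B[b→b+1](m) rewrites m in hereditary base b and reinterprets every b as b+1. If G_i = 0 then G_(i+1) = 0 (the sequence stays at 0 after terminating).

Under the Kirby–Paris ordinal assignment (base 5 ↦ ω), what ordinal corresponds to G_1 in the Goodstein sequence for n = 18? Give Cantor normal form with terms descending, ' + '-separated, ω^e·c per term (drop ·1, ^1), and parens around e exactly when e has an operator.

i=0: 18 = 4^2 + 2 (b=4); 4→5: 5^2 + 2 = 27; 27−1 = 26
i=1: 26 = 5^2 + 1 (b=5); 5→6: 6^2 + 1 = 37; 37−1 = 36

ω^2 + 1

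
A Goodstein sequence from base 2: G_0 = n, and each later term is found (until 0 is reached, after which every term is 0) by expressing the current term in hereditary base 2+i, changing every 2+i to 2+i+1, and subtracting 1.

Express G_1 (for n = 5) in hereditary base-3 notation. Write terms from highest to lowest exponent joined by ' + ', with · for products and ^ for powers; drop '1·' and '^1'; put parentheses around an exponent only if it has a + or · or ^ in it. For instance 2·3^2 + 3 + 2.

G_0=5  [base 2] 2^2 + 1  →[2↦3]→  3^3 + 1 = 28  −1 ⇒ G_1=27
G_1=27  [base 3] 3^3  →[3↦4]→  4^4 = 256  −1 ⇒ G_2=255

3^3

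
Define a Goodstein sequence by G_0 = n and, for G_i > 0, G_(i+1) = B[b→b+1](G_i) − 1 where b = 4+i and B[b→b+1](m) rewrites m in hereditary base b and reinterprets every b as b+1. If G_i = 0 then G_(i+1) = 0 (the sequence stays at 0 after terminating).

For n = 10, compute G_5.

13

10 —HB4→ 2·4 + 2 —bump→ 2·5 + 2 = 12 —(−1)→ 11
11 —HB5→ 2·5 + 1 —bump→ 2·6 + 1 = 13 —(−1)→ 12
12 —HB6→ 2·6 —bump→ 2·7 = 14 —(−1)→ 13
13 —HB7→ 7 + 6 —bump→ 8 + 6 = 14 —(−1)→ 13
13 —HB8→ 8 + 5 —bump→ 9 + 5 = 14 —(−1)→ 13
13 —HB9→ 9 + 4 —bump→ 10 + 4 = 14 —(−1)→ 13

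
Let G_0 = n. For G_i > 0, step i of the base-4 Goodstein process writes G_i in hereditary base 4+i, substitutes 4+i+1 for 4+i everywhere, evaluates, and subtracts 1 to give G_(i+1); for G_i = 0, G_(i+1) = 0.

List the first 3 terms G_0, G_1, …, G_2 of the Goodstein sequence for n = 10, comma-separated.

10, 11, 12

[0] 10 ≡ 2·4 + 2 (base 4). Lift 5: 12. −1: 11.
[1] 11 ≡ 2·5 + 1 (base 5). Lift 6: 13. −1: 12.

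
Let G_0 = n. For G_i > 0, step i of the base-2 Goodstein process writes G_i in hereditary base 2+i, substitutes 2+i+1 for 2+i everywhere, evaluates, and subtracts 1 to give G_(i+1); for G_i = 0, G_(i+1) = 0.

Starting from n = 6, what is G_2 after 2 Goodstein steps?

257

i=0: 6 = 2^2 + 2 (b=2); 2→3: 3^3 + 3 = 30; 30−1 = 29
i=1: 29 = 3^3 + 2 (b=3); 3→4: 4^4 + 2 = 258; 258−1 = 257
i=2: 257 = 4^4 + 1 (b=4); 4→5: 5^5 + 1 = 3126; 3126−1 = 3125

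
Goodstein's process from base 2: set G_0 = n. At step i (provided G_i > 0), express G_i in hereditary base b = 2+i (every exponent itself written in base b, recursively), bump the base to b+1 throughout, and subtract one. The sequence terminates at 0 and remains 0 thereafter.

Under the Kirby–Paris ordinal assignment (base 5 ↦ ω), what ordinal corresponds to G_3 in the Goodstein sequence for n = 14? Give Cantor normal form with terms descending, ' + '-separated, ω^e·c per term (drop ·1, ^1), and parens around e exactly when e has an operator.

14 —HB2→ 2^(2 + 1) + 2^2 + 2 —bump→ 3^(3 + 1) + 3^3 + 3 = 111 —(−1)→ 110
110 —HB3→ 3^(3 + 1) + 3^3 + 2 —bump→ 4^(4 + 1) + 4^4 + 2 = 1282 —(−1)→ 1281
1281 —HB4→ 4^(4 + 1) + 4^4 + 1 —bump→ 5^(5 + 1) + 5^5 + 1 = 18751 —(−1)→ 18750
18750 —HB5→ 5^(5 + 1) + 5^5 —bump→ 6^(6 + 1) + 6^6 = 326592 —(−1)→ 326591

ω^(ω + 1) + ω^ω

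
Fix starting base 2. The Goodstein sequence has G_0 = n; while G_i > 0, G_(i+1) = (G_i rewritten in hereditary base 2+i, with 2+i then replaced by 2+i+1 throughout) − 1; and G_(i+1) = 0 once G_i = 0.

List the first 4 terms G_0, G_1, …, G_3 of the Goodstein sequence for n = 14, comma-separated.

G_0 = 14. HB_2(14) = 2^(2 + 1) + 2^2 + 2. Bump = 111. G_1 = 110.
G_1 = 110. HB_3(110) = 3^(3 + 1) + 3^3 + 2. Bump = 1282. G_2 = 1281.
G_2 = 1281. HB_4(1281) = 4^(4 + 1) + 4^4 + 1. Bump = 18751. G_3 = 18750.

14, 110, 1281, 18750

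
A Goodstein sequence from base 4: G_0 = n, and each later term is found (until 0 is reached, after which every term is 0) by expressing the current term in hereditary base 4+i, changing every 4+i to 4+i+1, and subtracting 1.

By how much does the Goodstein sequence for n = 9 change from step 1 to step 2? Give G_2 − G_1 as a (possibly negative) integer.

1

i=0: 9 = 2·4 + 1 (b=4); 4→5: 2·5 + 1 = 11; 11−1 = 10
i=1: 10 = 2·5 (b=5); 5→6: 2·6 = 12; 12−1 = 11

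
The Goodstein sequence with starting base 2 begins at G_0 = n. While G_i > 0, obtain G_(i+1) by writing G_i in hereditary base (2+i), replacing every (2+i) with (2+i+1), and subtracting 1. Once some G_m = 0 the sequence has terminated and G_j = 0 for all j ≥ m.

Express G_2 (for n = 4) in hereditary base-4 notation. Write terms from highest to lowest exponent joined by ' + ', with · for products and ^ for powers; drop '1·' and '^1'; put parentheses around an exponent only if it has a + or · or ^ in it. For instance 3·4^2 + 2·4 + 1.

(0) 4|_2 = 2^2 ↦ 3^3|_3 = 27 ⇒ 26
(1) 26|_3 = 2·3^2 + 2·3 + 2 ↦ 2·4^2 + 2·4 + 2|_4 = 42 ⇒ 41

2·4^2 + 2·4 + 1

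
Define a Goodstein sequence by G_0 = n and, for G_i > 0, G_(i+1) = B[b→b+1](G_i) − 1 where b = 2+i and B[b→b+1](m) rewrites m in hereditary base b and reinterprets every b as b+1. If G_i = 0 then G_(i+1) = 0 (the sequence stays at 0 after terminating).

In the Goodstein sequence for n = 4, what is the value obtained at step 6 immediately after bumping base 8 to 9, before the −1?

174

step 0: 4 = 2^2; sub 3 for 2: 3^3; = 27; G_1 = 27−1 = 26
step 1: 26 = 2·3^2 + 2·3 + 2; sub 4 for 3: 2·4^2 + 2·4 + 2; = 42; G_2 = 42−1 = 41
step 2: 41 = 2·4^2 + 2·4 + 1; sub 5 for 4: 2·5^2 + 2·5 + 1; = 61; G_3 = 61−1 = 60
step 3: 60 = 2·5^2 + 2·5; sub 6 for 5: 2·6^2 + 2·6; = 84; G_4 = 84−1 = 83
step 4: 83 = 2·6^2 + 6 + 5; sub 7 for 6: 2·7^2 + 7 + 5; = 110; G_5 = 110−1 = 109
step 5: 109 = 2·7^2 + 7 + 4; sub 8 for 7: 2·8^2 + 8 + 4; = 140; G_6 = 140−1 = 139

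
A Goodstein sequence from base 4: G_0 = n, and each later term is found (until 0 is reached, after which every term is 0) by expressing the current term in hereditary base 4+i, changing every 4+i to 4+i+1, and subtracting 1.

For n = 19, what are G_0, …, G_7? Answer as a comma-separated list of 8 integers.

G_0 = 19. HB_4(19) = 4^2 + 3. Bump = 28. G_1 = 27.
G_1 = 27. HB_5(27) = 5^2 + 2. Bump = 38. G_2 = 37.
G_2 = 37. HB_6(37) = 6^2 + 1. Bump = 50. G_3 = 49.
G_3 = 49. HB_7(49) = 7^2. Bump = 64. G_4 = 63.
G_4 = 63. HB_8(63) = 7·8 + 7. Bump = 70. G_5 = 69.
G_5 = 69. HB_9(69) = 7·9 + 6. Bump = 76. G_6 = 75.
G_6 = 75. HB_10(75) = 7·10 + 5. Bump = 82. G_7 = 81.

19, 27, 37, 49, 63, 69, 75, 81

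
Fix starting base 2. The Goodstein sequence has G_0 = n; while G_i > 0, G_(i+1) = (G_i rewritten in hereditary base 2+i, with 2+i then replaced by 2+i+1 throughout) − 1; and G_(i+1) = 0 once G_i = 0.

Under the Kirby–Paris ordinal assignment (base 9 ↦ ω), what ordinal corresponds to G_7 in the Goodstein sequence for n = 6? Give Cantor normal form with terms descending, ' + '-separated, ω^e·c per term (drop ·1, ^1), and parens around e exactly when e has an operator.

ω^5·5 + ω^4·5 + ω^3·5 + ω^2·5 + ω·5 + 2

G_0 = 6. HB_2(6) = 2^2 + 2. Bump = 30. G_1 = 29.
G_1 = 29. HB_3(29) = 3^3 + 2. Bump = 258. G_2 = 257.
G_2 = 257. HB_4(257) = 4^4 + 1. Bump = 3126. G_3 = 3125.
G_3 = 3125. HB_5(3125) = 5^5. Bump = 46656. G_4 = 46655.
G_4 = 46655. HB_6(46655) = 5·6^5 + 5·6^4 + 5·6^3 + 5·6^2 + 5·6 + 5. Bump = 98040. G_5 = 98039.
G_5 = 98039. HB_7(98039) = 5·7^5 + 5·7^4 + 5·7^3 + 5·7^2 + 5·7 + 4. Bump = 187244. G_6 = 187243.
G_6 = 187243. HB_8(187243) = 5·8^5 + 5·8^4 + 5·8^3 + 5·8^2 + 5·8 + 3. Bump = 332148. G_7 = 332147.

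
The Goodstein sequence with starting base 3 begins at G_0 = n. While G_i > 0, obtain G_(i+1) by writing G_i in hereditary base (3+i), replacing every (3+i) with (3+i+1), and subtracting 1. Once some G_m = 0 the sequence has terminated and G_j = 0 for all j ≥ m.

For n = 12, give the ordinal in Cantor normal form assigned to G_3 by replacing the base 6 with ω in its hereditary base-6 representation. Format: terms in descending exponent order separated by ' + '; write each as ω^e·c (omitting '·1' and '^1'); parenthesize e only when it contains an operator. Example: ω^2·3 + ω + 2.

ω^2 + 1

(0) 12|_3 = 3^2 + 3 ↦ 4^2 + 4|_4 = 20 ⇒ 19
(1) 19|_4 = 4^2 + 3 ↦ 5^2 + 3|_5 = 28 ⇒ 27
(2) 27|_5 = 5^2 + 2 ↦ 6^2 + 2|_6 = 38 ⇒ 37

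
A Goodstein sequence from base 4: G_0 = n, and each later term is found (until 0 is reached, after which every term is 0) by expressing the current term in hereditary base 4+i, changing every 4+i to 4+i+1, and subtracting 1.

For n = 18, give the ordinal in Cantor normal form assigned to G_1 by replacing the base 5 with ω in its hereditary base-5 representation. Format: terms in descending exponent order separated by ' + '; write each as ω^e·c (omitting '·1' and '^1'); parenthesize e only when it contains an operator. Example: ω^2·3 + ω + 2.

step 0: 18 = 4^2 + 2; sub 5 for 4: 5^2 + 2; = 27; G_1 = 27−1 = 26
step 1: 26 = 5^2 + 1; sub 6 for 5: 6^2 + 1; = 37; G_2 = 37−1 = 36

ω^2 + 1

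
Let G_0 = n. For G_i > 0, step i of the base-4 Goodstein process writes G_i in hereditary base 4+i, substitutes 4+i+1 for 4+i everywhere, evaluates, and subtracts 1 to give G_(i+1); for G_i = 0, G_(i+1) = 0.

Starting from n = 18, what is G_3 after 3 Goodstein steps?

48

18 —HB4→ 4^2 + 2 —bump→ 5^2 + 2 = 27 —(−1)→ 26
26 —HB5→ 5^2 + 1 —bump→ 6^2 + 1 = 37 —(−1)→ 36
36 —HB6→ 6^2 —bump→ 7^2 = 49 —(−1)→ 48
48 —HB7→ 6·7 + 6 —bump→ 6·8 + 6 = 54 —(−1)→ 53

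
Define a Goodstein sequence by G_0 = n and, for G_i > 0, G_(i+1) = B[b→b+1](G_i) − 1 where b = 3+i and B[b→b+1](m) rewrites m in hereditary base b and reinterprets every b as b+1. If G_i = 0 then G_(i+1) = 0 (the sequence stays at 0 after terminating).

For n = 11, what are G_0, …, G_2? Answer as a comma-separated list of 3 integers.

i=0: 11 = 3^2 + 2 (b=3); 3→4: 4^2 + 2 = 18; 18−1 = 17
i=1: 17 = 4^2 + 1 (b=4); 4→5: 5^2 + 1 = 26; 26−1 = 25

11, 17, 25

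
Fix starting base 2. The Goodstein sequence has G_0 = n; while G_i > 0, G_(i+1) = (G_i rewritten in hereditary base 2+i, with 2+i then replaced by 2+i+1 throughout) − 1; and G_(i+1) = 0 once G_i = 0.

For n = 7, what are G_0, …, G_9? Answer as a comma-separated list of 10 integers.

[0] 7 ≡ 2^2 + 2 + 1 (base 2). Lift 3: 31. −1: 30.
[1] 30 ≡ 3^3 + 3 (base 3). Lift 4: 260. −1: 259.
[2] 259 ≡ 4^4 + 3 (base 4). Lift 5: 3128. −1: 3127.
[3] 3127 ≡ 5^5 + 2 (base 5). Lift 6: 46658. −1: 46657.
[4] 46657 ≡ 6^6 + 1 (base 6). Lift 7: 823544. −1: 823543.
[5] 823543 ≡ 7^7 (base 7). Lift 8: 16777216. −1: 16777215.
[6] 16777215 ≡ 7·8^7 + 7·8^6 + 7·8^5 + 7·8^4 + 7·8^3 + 7·8^2 + 7·8 + 7 (base 8). Lift 9: 37665880. −1: 37665879.
[7] 37665879 ≡ 7·9^7 + 7·9^6 + 7·9^5 + 7·9^4 + 7·9^3 + 7·9^2 + 7·9 + 6 (base 9). Lift 10: 77777776. −1: 77777775.
[8] 77777775 ≡ 7·10^7 + 7·10^6 + 7·10^5 + 7·10^4 + 7·10^3 + 7·10^2 + 7·10 + 5 (base 10). Lift 11: 150051214. −1: 150051213.

7, 30, 259, 3127, 46657, 823543, 16777215, 37665879, 77777775, 150051213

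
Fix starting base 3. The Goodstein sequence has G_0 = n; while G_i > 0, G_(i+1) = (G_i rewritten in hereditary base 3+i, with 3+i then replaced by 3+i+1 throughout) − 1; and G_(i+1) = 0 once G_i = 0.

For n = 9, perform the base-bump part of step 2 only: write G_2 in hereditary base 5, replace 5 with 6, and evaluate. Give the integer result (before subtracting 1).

20

(0) 9|_3 = 3^2 ↦ 4^2|_4 = 16 ⇒ 15
(1) 15|_4 = 3·4 + 3 ↦ 3·5 + 3|_5 = 18 ⇒ 17
(2) 17|_5 = 3·5 + 2 ↦ 3·6 + 2|_6 = 20 ⇒ 19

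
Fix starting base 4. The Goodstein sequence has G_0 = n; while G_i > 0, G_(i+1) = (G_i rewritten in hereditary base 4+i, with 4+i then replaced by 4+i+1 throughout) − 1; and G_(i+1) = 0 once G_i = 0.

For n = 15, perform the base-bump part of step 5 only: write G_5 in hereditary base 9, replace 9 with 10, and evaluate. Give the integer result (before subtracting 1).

26

step 0: 15 = 3·4 + 3; sub 5 for 4: 3·5 + 3; = 18; G_1 = 18−1 = 17
step 1: 17 = 3·5 + 2; sub 6 for 5: 3·6 + 2; = 20; G_2 = 20−1 = 19
step 2: 19 = 3·6 + 1; sub 7 for 6: 3·7 + 1; = 22; G_3 = 22−1 = 21
step 3: 21 = 3·7; sub 8 for 7: 3·8; = 24; G_4 = 24−1 = 23
step 4: 23 = 2·8 + 7; sub 9 for 8: 2·9 + 7; = 25; G_5 = 25−1 = 24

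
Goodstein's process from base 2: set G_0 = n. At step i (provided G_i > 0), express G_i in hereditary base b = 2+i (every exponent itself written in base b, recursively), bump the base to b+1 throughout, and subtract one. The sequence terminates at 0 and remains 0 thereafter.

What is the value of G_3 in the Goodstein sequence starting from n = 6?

G_0=6  [base 2] 2^2 + 2  →[2↦3]→  3^3 + 3 = 30  −1 ⇒ G_1=29
G_1=29  [base 3] 3^3 + 2  →[3↦4]→  4^4 + 2 = 258  −1 ⇒ G_2=257
G_2=257  [base 4] 4^4 + 1  →[4↦5]→  5^5 + 1 = 3126  −1 ⇒ G_3=3125
G_3=3125  [base 5] 5^5  →[5↦6]→  6^6 = 46656  −1 ⇒ G_4=46655

3125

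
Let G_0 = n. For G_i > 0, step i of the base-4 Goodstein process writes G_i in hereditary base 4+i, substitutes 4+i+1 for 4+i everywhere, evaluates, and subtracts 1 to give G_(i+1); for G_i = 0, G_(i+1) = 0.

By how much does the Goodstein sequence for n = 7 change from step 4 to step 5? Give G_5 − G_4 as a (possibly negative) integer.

-1

[0] 7 ≡ 4 + 3 (base 4). Lift 5: 8. −1: 7.
[1] 7 ≡ 5 + 2 (base 5). Lift 6: 8. −1: 7.
[2] 7 ≡ 6 + 1 (base 6). Lift 7: 8. −1: 7.
[3] 7 ≡ 7 (base 7). Lift 8: 8. −1: 7.
[4] 7 ≡ 7 (base 8). Lift 9: 7. −1: 6.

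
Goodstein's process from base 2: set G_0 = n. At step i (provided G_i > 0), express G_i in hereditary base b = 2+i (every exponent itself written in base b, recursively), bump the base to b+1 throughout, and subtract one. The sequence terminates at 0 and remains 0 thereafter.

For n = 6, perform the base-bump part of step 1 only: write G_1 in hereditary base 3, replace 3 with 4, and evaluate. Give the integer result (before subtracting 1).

i=0: 6 = 2^2 + 2 (b=2); 2→3: 3^3 + 3 = 30; 30−1 = 29
i=1: 29 = 3^3 + 2 (b=3); 3→4: 4^4 + 2 = 258; 258−1 = 257

258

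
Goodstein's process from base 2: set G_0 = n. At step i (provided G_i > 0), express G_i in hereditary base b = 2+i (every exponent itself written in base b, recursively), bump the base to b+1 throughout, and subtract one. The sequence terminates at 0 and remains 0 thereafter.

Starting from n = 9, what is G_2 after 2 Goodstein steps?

base 2: 9 = 2^(2 + 1) + 1; at 3: 3^(3 + 1) + 1 = 82; next = 81
base 3: 81 = 3^(3 + 1); at 4: 4^(4 + 1) = 1024; next = 1023

1023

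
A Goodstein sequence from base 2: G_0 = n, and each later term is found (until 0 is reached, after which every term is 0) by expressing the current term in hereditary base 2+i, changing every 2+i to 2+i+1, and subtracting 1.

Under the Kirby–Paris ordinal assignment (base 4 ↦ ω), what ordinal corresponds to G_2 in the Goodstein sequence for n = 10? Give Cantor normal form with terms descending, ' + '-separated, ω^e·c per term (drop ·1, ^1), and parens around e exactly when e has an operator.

step 0: 10 = 2^(2 + 1) + 2; sub 3 for 2: 3^(3 + 1) + 3; = 84; G_1 = 84−1 = 83
step 1: 83 = 3^(3 + 1) + 2; sub 4 for 3: 4^(4 + 1) + 2; = 1026; G_2 = 1026−1 = 1025
step 2: 1025 = 4^(4 + 1) + 1; sub 5 for 4: 5^(5 + 1) + 1; = 15626; G_3 = 15626−1 = 15625

ω^(ω + 1) + 1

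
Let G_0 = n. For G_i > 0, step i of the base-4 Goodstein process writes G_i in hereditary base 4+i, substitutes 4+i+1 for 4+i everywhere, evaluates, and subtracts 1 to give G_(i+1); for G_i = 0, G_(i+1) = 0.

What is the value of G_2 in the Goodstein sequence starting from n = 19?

37

base 4: 19 = 4^2 + 3; at 5: 5^2 + 3 = 28; next = 27
base 5: 27 = 5^2 + 2; at 6: 6^2 + 2 = 38; next = 37
base 6: 37 = 6^2 + 1; at 7: 7^2 + 1 = 50; next = 49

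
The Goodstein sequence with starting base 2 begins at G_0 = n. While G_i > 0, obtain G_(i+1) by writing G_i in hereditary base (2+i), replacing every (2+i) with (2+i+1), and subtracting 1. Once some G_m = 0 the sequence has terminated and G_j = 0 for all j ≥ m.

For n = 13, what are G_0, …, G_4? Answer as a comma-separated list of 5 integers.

13 —HB2→ 2^(2 + 1) + 2^2 + 1 —bump→ 3^(3 + 1) + 3^3 + 1 = 109 —(−1)→ 108
108 —HB3→ 3^(3 + 1) + 3^3 —bump→ 4^(4 + 1) + 4^4 = 1280 —(−1)→ 1279
1279 —HB4→ 4^(4 + 1) + 3·4^3 + 3·4^2 + 3·4 + 3 —bump→ 5^(5 + 1) + 3·5^3 + 3·5^2 + 3·5 + 3 = 16093 —(−1)→ 16092
16092 —HB5→ 5^(5 + 1) + 3·5^3 + 3·5^2 + 3·5 + 2 —bump→ 6^(6 + 1) + 3·6^3 + 3·6^2 + 3·6 + 2 = 280712 —(−1)→ 280711

13, 108, 1279, 16092, 280711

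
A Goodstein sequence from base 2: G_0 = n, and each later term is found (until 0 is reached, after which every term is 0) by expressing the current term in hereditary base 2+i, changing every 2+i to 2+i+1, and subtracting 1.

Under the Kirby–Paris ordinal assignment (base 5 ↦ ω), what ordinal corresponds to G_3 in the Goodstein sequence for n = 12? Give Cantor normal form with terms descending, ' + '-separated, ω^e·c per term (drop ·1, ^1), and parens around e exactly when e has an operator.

ω^(ω + 1) + ω^2·2 + ω·2

12 —HB2→ 2^(2 + 1) + 2^2 —bump→ 3^(3 + 1) + 3^3 = 108 —(−1)→ 107
107 —HB3→ 3^(3 + 1) + 2·3^2 + 2·3 + 2 —bump→ 4^(4 + 1) + 2·4^2 + 2·4 + 2 = 1066 —(−1)→ 1065
1065 —HB4→ 4^(4 + 1) + 2·4^2 + 2·4 + 1 —bump→ 5^(5 + 1) + 2·5^2 + 2·5 + 1 = 15686 —(−1)→ 15685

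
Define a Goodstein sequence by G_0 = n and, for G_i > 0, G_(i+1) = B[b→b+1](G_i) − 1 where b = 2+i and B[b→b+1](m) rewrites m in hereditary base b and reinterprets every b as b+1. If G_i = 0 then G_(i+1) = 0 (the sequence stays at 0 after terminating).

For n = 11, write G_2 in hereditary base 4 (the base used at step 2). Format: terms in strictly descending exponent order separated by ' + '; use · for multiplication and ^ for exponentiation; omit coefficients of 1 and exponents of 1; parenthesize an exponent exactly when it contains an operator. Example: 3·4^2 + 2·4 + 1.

G_0=11  [base 2] 2^(2 + 1) + 2 + 1  →[2↦3]→  3^(3 + 1) + 3 + 1 = 85  −1 ⇒ G_1=84
G_1=84  [base 3] 3^(3 + 1) + 3  →[3↦4]→  4^(4 + 1) + 4 = 1028  −1 ⇒ G_2=1027
G_2=1027  [base 4] 4^(4 + 1) + 3  →[4↦5]→  5^(5 + 1) + 3 = 15628  −1 ⇒ G_3=15627

4^(4 + 1) + 3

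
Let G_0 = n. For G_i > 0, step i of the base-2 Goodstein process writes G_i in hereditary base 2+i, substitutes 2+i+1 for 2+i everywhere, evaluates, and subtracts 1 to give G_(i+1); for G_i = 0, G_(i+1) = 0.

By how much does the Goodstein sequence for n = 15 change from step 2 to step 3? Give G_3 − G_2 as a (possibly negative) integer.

17469

15 —HB2→ 2^(2 + 1) + 2^2 + 2 + 1 —bump→ 3^(3 + 1) + 3^3 + 3 + 1 = 112 —(−1)→ 111
111 —HB3→ 3^(3 + 1) + 3^3 + 3 —bump→ 4^(4 + 1) + 4^4 + 4 = 1284 —(−1)→ 1283
1283 —HB4→ 4^(4 + 1) + 4^4 + 3 —bump→ 5^(5 + 1) + 5^5 + 3 = 18753 —(−1)→ 18752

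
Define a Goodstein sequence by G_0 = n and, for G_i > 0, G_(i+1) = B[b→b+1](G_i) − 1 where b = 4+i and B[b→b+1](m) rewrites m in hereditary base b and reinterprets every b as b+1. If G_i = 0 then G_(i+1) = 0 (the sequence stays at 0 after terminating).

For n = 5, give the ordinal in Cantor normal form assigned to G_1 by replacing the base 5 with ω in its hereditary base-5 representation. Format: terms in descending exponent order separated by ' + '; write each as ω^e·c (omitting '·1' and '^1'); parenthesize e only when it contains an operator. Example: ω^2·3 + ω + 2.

[0] 5 ≡ 4 + 1 (base 4). Lift 5: 6. −1: 5.
[1] 5 ≡ 5 (base 5). Lift 6: 6. −1: 5.

ω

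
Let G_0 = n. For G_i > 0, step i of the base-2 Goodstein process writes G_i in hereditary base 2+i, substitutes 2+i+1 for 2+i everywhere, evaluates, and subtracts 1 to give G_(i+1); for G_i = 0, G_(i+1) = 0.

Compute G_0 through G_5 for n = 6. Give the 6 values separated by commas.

6, 29, 257, 3125, 46655, 98039

G_0 = 6. HB_2(6) = 2^2 + 2. Bump = 30. G_1 = 29.
G_1 = 29. HB_3(29) = 3^3 + 2. Bump = 258. G_2 = 257.
G_2 = 257. HB_4(257) = 4^4 + 1. Bump = 3126. G_3 = 3125.
G_3 = 3125. HB_5(3125) = 5^5. Bump = 46656. G_4 = 46655.
G_4 = 46655. HB_6(46655) = 5·6^5 + 5·6^4 + 5·6^3 + 5·6^2 + 5·6 + 5. Bump = 98040. G_5 = 98039.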